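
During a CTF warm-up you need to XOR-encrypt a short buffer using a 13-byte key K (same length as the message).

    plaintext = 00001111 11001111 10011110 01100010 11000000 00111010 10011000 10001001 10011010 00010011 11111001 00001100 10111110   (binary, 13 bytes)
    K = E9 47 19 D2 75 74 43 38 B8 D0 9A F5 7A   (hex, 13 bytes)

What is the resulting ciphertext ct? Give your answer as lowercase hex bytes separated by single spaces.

00001111 xor 11101001 = 11100110
11001111 xor 01000111 = 10001000
10011110 xor 00011001 = 10000111
01100010 xor 11010010 = 10110000
11000000 xor 01110101 = 10110101
00111010 xor 01110100 = 01001110
10011000 xor 01000011 = 11011011
10001001 xor 00111000 = 10110001
10011010 xor 10111000 = 00100010
00010011 xor 11010000 = 11000011
11111001 xor 10011010 = 01100011
00001100 xor 11110101 = 11111001
10111110 xor 01111010 = 11000100

e6 88 87 b0 b5 4e db b1 22 c3 63 f9 c4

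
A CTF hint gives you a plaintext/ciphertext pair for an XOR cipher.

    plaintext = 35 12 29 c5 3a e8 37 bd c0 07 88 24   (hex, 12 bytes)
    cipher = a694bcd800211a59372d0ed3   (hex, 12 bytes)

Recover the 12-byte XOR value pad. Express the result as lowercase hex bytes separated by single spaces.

Since cipher = plaintext ⊕ pad, XORing both sides with plaintext gives pad = plaintext ⊕ cipher.
 53 XOR 166 = 147
 18 XOR 148 = 134
 41 XOR 188 = 149
197 XOR 216 =  29
 58 XOR   0 =  58
232 XOR  33 = 201
 55 XOR  26 =  45
189 XOR  89 = 228
192 XOR  55 = 247
  7 XOR  45 =  42
136 XOR  14 = 134
 36 XOR 211 = 247

93 86 95 1d 3a c9 2d e4 f7 2a 86 f7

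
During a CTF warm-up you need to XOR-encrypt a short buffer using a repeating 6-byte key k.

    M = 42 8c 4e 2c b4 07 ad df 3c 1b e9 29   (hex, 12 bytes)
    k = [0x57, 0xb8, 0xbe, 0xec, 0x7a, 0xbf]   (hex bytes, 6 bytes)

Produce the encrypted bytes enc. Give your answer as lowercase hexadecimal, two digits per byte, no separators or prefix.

The 6-byte key repeats, so the effective keystream is 57 b8 be ec 7a bf 57 b8 be ec 7a bf.
byte 0:  66 XOR  87 =  21
byte 1: 140 XOR 184 =  52
byte 2:  78 XOR 190 = 240
byte 3:  44 XOR 236 = 192
byte 4: 180 XOR 122 = 206
byte 5:   7 XOR 191 = 184
byte 6: 173 XOR  87 = 250
byte 7: 223 XOR 184 = 103
byte 8:  60 XOR 190 = 130
byte 9:  27 XOR 236 = 247
byte 10: 233 XOR 122 = 147
byte 11:  41 XOR 191 = 150

1534f0c0ceb8fa6782f79396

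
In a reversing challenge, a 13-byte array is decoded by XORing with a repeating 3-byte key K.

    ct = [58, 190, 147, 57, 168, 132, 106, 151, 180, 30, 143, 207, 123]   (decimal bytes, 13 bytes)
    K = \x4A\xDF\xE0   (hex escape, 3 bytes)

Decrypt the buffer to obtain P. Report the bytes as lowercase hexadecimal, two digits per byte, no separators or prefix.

The 3-byte key repeats, so the effective keystream is 4a df e0 4a df e0 4a df e0 4a df e0 4a.
byte 0: 3a XOR 4a = 70
byte 1: be XOR df = 61
byte 2: 93 XOR e0 = 73
byte 3: 39 XOR 4a = 73
byte 4: a8 XOR df = 77
byte 5: 84 XOR e0 = 64
byte 6: 6a XOR 4a = 20
byte 7: 97 XOR df = 48
byte 8: b4 XOR e0 = 54
byte 9: 1e XOR 4a = 54
byte 10: 8f XOR df = 50
byte 11: cf XOR e0 = 2f
byte 12: 7b XOR 4a = 31

70617373776420485454502f31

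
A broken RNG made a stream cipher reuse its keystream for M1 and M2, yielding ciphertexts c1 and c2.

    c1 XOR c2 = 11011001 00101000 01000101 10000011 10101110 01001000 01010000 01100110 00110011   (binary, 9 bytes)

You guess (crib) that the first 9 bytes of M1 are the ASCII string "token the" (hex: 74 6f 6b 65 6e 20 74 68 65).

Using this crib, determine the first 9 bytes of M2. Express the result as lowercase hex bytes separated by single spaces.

Since c1 ⊕ c2 = M1 ⊕ M2, XORing with the guessed M1 bytes yields the corresponding M2 bytes: M2 = (c1 ⊕ c2) ⊕ M1.
d9 ^ 74 = ad
28 ^ 6f = 47
45 ^ 6b = 2e
83 ^ 65 = e6
ae ^ 6e = c0
48 ^ 20 = 68
50 ^ 74 = 24
66 ^ 68 = 0e
33 ^ 65 = 56

ad 47 2e e6 c0 68 24 0e 56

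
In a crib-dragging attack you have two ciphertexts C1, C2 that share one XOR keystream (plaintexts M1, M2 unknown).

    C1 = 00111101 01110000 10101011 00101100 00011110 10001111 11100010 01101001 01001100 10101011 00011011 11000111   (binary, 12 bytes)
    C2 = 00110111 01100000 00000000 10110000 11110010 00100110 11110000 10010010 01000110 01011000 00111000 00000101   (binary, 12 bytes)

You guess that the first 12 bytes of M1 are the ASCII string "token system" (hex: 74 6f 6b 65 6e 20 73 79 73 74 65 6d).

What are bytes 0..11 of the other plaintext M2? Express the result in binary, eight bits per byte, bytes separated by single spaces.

01111110 01111111 11000000 11111001 10000010 10001001 01100001 10000010 01111001 10000111 01000110 10101111

First, C1 ⊕ C2 = (M1 ⊕ K) ⊕ (M2 ⊕ K) = M1 ⊕ M2, so the key drops out. Then M2 = (M1 ⊕ M2) ⊕ M1 over the first 12 bytes.
byte 0: (3d ⊕ 37) ⊕ 74 = 0a ⊕ 74 = 7e
byte 1: (70 ⊕ 60) ⊕ 6f = 10 ⊕ 6f = 7f
byte 2: (ab ⊕ 00) ⊕ 6b = ab ⊕ 6b = c0
byte 3: (2c ⊕ b0) ⊕ 65 = 9c ⊕ 65 = f9
byte 4: (1e ⊕ f2) ⊕ 6e = ec ⊕ 6e = 82
byte 5: (8f ⊕ 26) ⊕ 20 = a9 ⊕ 20 = 89
byte 6: (e2 ⊕ f0) ⊕ 73 = 12 ⊕ 73 = 61
byte 7: (69 ⊕ 92) ⊕ 79 = fb ⊕ 79 = 82
byte 8: (4c ⊕ 46) ⊕ 73 = 0a ⊕ 73 = 79
byte 9: (ab ⊕ 58) ⊕ 74 = f3 ⊕ 74 = 87
byte 10: (1b ⊕ 38) ⊕ 65 = 23 ⊕ 65 = 46
byte 11: (c7 ⊕ 05) ⊕ 6d = c2 ⊕ 6d = af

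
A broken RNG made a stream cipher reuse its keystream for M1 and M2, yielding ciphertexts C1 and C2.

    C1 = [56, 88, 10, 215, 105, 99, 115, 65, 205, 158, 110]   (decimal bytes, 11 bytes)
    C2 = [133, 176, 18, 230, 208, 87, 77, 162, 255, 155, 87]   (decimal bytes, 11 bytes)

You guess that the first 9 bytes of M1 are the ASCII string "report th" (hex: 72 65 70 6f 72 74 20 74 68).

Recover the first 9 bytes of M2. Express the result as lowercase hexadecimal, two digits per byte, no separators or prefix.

cf8d685ecb401e975a

First, C1 ⊕ C2 = (M1 ⊕ K) ⊕ (M2 ⊕ K) = M1 ⊕ M2, so the key drops out. Then M2 = (M1 ⊕ M2) ⊕ M1 over the first 9 bytes.
byte 0: (38 xor 85) xor 72 = bd xor 72 = cf
byte 1: (58 xor b0) xor 65 = e8 xor 65 = 8d
byte 2: (0a xor 12) xor 70 = 18 xor 70 = 68
byte 3: (d7 xor e6) xor 6f = 31 xor 6f = 5e
byte 4: (69 xor d0) xor 72 = b9 xor 72 = cb
byte 5: (63 xor 57) xor 74 = 34 xor 74 = 40
byte 6: (73 xor 4d) xor 20 = 3e xor 20 = 1e
byte 7: (41 xor a2) xor 74 = e3 xor 74 = 97
byte 8: (cd xor ff) xor 68 = 32 xor 68 = 5a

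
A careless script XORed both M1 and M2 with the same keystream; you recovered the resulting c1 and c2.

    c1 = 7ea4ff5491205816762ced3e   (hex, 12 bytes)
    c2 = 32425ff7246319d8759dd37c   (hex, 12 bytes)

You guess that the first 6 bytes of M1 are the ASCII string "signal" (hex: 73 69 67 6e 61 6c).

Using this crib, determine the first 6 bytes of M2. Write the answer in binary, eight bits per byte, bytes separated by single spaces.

First, c1 ⊕ c2 = (M1 ⊕ K) ⊕ (M2 ⊕ K) = M1 ⊕ M2, so the key drops out. Then M2 = (M1 ⊕ M2) ⊕ M1 over the first 6 bytes.
byte 0: (7e ^ 32) ^ 73 = 4c ^ 73 = 3f
byte 1: (a4 ^ 42) ^ 69 = e6 ^ 69 = 8f
byte 2: (ff ^ 5f) ^ 67 = a0 ^ 67 = c7
byte 3: (54 ^ f7) ^ 6e = a3 ^ 6e = cd
byte 4: (91 ^ 24) ^ 61 = b5 ^ 61 = d4
byte 5: (20 ^ 63) ^ 6c = 43 ^ 6c = 2f

00111111 10001111 11000111 11001101 11010100 00101111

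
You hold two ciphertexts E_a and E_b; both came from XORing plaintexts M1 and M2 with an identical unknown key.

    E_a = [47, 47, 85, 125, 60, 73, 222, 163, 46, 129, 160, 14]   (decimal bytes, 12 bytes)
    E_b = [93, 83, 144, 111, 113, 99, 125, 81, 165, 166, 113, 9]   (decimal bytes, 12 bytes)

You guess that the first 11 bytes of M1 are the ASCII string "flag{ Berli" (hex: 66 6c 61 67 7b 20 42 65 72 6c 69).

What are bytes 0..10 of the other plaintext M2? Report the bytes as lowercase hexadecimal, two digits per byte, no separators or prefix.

First, E_a ⊕ E_b = (M1 ⊕ K) ⊕ (M2 ⊕ K) = M1 ⊕ M2, so the key drops out. Then M2 = (M1 ⊕ M2) ⊕ M1 over the first 11 bytes.
byte 0: (2f XOR 5d) XOR 66 = 72 XOR 66 = 14
byte 1: (2f XOR 53) XOR 6c = 7c XOR 6c = 10
byte 2: (55 XOR 90) XOR 61 = c5 XOR 61 = a4
byte 3: (7d XOR 6f) XOR 67 = 12 XOR 67 = 75
byte 4: (3c XOR 71) XOR 7b = 4d XOR 7b = 36
byte 5: (49 XOR 63) XOR 20 = 2a XOR 20 = 0a
byte 6: (de XOR 7d) XOR 42 = a3 XOR 42 = e1
byte 7: (a3 XOR 51) XOR 65 = f2 XOR 65 = 97
byte 8: (2e XOR a5) XOR 72 = 8b XOR 72 = f9
byte 9: (81 XOR a6) XOR 6c = 27 XOR 6c = 4b
byte 10: (a0 XOR 71) XOR 69 = d1 XOR 69 = b8

1410a475360ae197f94bb8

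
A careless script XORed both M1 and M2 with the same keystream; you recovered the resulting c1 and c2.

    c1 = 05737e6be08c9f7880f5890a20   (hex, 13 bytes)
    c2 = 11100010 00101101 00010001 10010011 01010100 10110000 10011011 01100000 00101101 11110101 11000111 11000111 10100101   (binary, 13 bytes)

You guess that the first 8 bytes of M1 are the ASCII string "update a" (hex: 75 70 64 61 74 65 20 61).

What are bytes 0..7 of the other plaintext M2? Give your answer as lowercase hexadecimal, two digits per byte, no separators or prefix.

922e0b99c0592479

First, c1 ⊕ c2 = (M1 ⊕ K) ⊕ (M2 ⊕ K) = M1 ⊕ M2, so the key drops out. Then M2 = (M1 ⊕ M2) ⊕ M1 over the first 8 bytes.
byte 0: (05 ^ e2) ^ 75 = e7 ^ 75 = 92
byte 1: (73 ^ 2d) ^ 70 = 5e ^ 70 = 2e
byte 2: (7e ^ 11) ^ 64 = 6f ^ 64 = 0b
byte 3: (6b ^ 93) ^ 61 = f8 ^ 61 = 99
byte 4: (e0 ^ 54) ^ 74 = b4 ^ 74 = c0
byte 5: (8c ^ b0) ^ 65 = 3c ^ 65 = 59
byte 6: (9f ^ 9b) ^ 20 = 04 ^ 20 = 24
byte 7: (78 ^ 60) ^ 61 = 18 ^ 61 = 79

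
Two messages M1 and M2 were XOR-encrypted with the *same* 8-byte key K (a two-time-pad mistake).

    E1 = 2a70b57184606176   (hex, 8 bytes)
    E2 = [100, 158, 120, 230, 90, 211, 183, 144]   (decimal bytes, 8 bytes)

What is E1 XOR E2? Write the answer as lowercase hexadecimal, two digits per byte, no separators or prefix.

E1 ⊕ E2 = (M1 ⊕ K) ⊕ (M2 ⊕ K) = M1 ⊕ M2 — the shared key cancels under XOR.
byte 0: 00101010 XOR 01100100 = 01001110
byte 1: 01110000 XOR 10011110 = 11101110
byte 2: 10110101 XOR 01111000 = 11001101
byte 3: 01110001 XOR 11100110 = 10010111
byte 4: 10000100 XOR 01011010 = 11011110
byte 5: 01100000 XOR 11010011 = 10110011
byte 6: 01100001 XOR 10110111 = 11010110
byte 7: 01110110 XOR 10010000 = 11100110

4eeecd97deb3d6e6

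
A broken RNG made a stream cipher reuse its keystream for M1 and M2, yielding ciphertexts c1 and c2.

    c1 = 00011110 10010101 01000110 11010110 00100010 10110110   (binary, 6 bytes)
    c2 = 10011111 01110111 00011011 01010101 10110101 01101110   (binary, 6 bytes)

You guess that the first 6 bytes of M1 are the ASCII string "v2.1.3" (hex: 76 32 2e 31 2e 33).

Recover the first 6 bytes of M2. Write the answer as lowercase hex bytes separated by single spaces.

f7 d0 73 b2 b9 eb

First, c1 ⊕ c2 = (M1 ⊕ K) ⊕ (M2 ⊕ K) = M1 ⊕ M2, so the key drops out. Then M2 = (M1 ⊕ M2) ⊕ M1 over the first 6 bytes.
byte 0: (1e xor 9f) xor 76 = 81 xor 76 = f7
byte 1: (95 xor 77) xor 32 = e2 xor 32 = d0
byte 2: (46 xor 1b) xor 2e = 5d xor 2e = 73
byte 3: (d6 xor 55) xor 31 = 83 xor 31 = b2
byte 4: (22 xor b5) xor 2e = 97 xor 2e = b9
byte 5: (b6 xor 6e) xor 33 = d8 xor 33 = eb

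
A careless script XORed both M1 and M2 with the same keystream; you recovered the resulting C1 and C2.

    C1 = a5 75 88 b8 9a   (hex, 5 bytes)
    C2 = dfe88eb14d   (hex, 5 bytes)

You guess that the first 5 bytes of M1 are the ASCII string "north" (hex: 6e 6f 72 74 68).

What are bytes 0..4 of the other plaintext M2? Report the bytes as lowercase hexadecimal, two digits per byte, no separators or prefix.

14f2747dbf

First, C1 ⊕ C2 = (M1 ⊕ K) ⊕ (M2 ⊕ K) = M1 ⊕ M2, so the key drops out. Then M2 = (M1 ⊕ M2) ⊕ M1 over the first 5 bytes.
byte 0: (a5 XOR df) XOR 6e = 7a XOR 6e = 14
byte 1: (75 XOR e8) XOR 6f = 9d XOR 6f = f2
byte 2: (88 XOR 8e) XOR 72 = 06 XOR 72 = 74
byte 3: (b8 XOR b1) XOR 74 = 09 XOR 74 = 7d
byte 4: (9a XOR 4d) XOR 68 = d7 XOR 68 = bf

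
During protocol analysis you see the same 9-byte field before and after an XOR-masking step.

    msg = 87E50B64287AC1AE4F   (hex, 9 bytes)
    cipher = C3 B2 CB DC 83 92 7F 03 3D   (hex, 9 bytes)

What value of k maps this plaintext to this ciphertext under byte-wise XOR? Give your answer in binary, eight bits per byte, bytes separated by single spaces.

Since cipher = msg ⊕ k, XORing both sides with msg gives k = msg ⊕ cipher.
byte 0: 135 XOR 195 =  68
byte 1: 229 XOR 178 =  87
byte 2:  11 XOR 203 = 192
byte 3: 100 XOR 220 = 184
byte 4:  40 XOR 131 = 171
byte 5: 122 XOR 146 = 232
byte 6: 193 XOR 127 = 190
byte 7: 174 XOR   3 = 173
byte 8:  79 XOR  61 = 114

01000100 01010111 11000000 10111000 10101011 11101000 10111110 10101101 01110010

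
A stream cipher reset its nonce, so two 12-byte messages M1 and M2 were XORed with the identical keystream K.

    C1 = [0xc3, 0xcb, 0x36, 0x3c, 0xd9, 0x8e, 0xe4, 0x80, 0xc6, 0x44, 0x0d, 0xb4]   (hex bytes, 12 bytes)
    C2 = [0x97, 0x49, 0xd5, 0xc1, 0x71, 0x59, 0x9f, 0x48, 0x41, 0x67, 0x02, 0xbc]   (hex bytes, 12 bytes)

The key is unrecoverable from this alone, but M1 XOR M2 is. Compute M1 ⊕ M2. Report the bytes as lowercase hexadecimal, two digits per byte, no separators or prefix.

C1 ⊕ C2 = (M1 ⊕ K) ⊕ (M2 ⊕ K) = M1 ⊕ M2 — the shared key cancels under XOR.
byte 0: 195 ⊕ 151 =  84
byte 1: 203 ⊕  73 = 130
byte 2:  54 ⊕ 213 = 227
byte 3:  60 ⊕ 193 = 253
byte 4: 217 ⊕ 113 = 168
byte 5: 142 ⊕  89 = 215
byte 6: 228 ⊕ 159 = 123
byte 7: 128 ⊕  72 = 200
byte 8: 198 ⊕  65 = 135
byte 9:  68 ⊕ 103 =  35
byte 10:  13 ⊕   2 =  15
byte 11: 180 ⊕ 188 =   8

5482e3fda8d77bc887230f08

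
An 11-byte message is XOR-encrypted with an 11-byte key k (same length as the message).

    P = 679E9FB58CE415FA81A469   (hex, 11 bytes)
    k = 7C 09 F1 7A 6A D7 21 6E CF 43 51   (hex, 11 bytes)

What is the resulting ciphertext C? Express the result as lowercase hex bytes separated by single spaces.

XOR is its own inverse, so applying the key byte-wise gives the result directly.
67 XOR 7c = 1b
9e XOR 09 = 97
9f XOR f1 = 6e
b5 XOR 7a = cf
8c XOR 6a = e6
e4 XOR d7 = 33
15 XOR 21 = 34
fa XOR 6e = 94
81 XOR cf = 4e
a4 XOR 43 = e7
69 XOR 51 = 38

1b 97 6e cf e6 33 34 94 4e e7 38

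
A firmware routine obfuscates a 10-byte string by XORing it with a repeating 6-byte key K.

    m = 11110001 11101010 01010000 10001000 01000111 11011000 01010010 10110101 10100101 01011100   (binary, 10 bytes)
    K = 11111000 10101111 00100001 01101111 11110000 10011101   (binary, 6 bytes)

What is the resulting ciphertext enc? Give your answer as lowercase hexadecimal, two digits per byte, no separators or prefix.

The 6-byte key repeats, so the effective keystream is f8 af 21 6f f0 9d f8 af 21 6f.
byte 0: 11110001 ⊕ 11111000 = 00001001
byte 1: 11101010 ⊕ 10101111 = 01000101
byte 2: 01010000 ⊕ 00100001 = 01110001
byte 3: 10001000 ⊕ 01101111 = 11100111
byte 4: 01000111 ⊕ 11110000 = 10110111
byte 5: 11011000 ⊕ 10011101 = 01000101
byte 6: 01010010 ⊕ 11111000 = 10101010
byte 7: 10110101 ⊕ 10101111 = 00011010
byte 8: 10100101 ⊕ 00100001 = 10000100
byte 9: 01011100 ⊕ 01101111 = 00110011

094571e7b745aa1a8433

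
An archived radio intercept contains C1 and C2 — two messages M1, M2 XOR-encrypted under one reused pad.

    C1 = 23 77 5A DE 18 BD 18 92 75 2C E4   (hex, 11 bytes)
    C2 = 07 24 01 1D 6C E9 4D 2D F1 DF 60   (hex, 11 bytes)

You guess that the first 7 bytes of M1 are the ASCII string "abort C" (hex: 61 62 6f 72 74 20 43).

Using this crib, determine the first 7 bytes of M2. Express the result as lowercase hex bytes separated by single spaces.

First, C1 ⊕ C2 = (M1 ⊕ K) ⊕ (M2 ⊕ K) = M1 ⊕ M2, so the key drops out. Then M2 = (M1 ⊕ M2) ⊕ M1 over the first 7 bytes.
byte 0: (23 xor 07) xor 61 = 24 xor 61 = 45
byte 1: (77 xor 24) xor 62 = 53 xor 62 = 31
byte 2: (5a xor 01) xor 6f = 5b xor 6f = 34
byte 3: (de xor 1d) xor 72 = c3 xor 72 = b1
byte 4: (18 xor 6c) xor 74 = 74 xor 74 = 00
byte 5: (bd xor e9) xor 20 = 54 xor 20 = 74
byte 6: (18 xor 4d) xor 43 = 55 xor 43 = 16

45 31 34 b1 00 74 16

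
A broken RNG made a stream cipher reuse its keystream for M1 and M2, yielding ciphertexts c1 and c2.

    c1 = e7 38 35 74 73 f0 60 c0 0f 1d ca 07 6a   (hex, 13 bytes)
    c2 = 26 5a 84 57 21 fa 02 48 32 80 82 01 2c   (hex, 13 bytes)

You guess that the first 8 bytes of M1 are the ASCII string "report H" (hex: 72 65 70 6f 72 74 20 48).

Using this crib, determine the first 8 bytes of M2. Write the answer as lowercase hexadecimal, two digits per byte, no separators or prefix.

First, c1 ⊕ c2 = (M1 ⊕ K) ⊕ (M2 ⊕ K) = M1 ⊕ M2, so the key drops out. Then M2 = (M1 ⊕ M2) ⊕ M1 over the first 8 bytes.
byte 0: (e7 ⊕ 26) ⊕ 72 = c1 ⊕ 72 = b3
byte 1: (38 ⊕ 5a) ⊕ 65 = 62 ⊕ 65 = 07
byte 2: (35 ⊕ 84) ⊕ 70 = b1 ⊕ 70 = c1
byte 3: (74 ⊕ 57) ⊕ 6f = 23 ⊕ 6f = 4c
byte 4: (73 ⊕ 21) ⊕ 72 = 52 ⊕ 72 = 20
byte 5: (f0 ⊕ fa) ⊕ 74 = 0a ⊕ 74 = 7e
byte 6: (60 ⊕ 02) ⊕ 20 = 62 ⊕ 20 = 42
byte 7: (c0 ⊕ 48) ⊕ 48 = 88 ⊕ 48 = c0

b307c14c207e42c0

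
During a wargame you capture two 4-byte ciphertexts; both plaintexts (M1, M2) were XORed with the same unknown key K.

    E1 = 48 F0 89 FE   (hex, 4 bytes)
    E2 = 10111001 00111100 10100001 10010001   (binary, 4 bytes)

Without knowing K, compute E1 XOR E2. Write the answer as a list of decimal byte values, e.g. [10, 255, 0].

[241, 204, 40, 111]

E1 ⊕ E2 = (M1 ⊕ K) ⊕ (M2 ⊕ K) = M1 ⊕ M2 — the shared key cancels under XOR.
48 ⊕ b9 = f1
f0 ⊕ 3c = cc
89 ⊕ a1 = 28
fe ⊕ 91 = 6f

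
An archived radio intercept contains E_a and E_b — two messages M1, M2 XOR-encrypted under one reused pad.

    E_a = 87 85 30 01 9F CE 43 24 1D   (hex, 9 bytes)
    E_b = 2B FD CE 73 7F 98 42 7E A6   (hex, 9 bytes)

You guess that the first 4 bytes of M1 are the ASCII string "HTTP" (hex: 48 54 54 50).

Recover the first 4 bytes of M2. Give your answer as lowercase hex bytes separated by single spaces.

First, E_a ⊕ E_b = (M1 ⊕ K) ⊕ (M2 ⊕ K) = M1 ⊕ M2, so the key drops out. Then M2 = (M1 ⊕ M2) ⊕ M1 over the first 4 bytes.
byte 0: (87 ⊕ 2b) ⊕ 48 = ac ⊕ 48 = e4
byte 1: (85 ⊕ fd) ⊕ 54 = 78 ⊕ 54 = 2c
byte 2: (30 ⊕ ce) ⊕ 54 = fe ⊕ 54 = aa
byte 3: (01 ⊕ 73) ⊕ 50 = 72 ⊕ 50 = 22

e4 2c aa 22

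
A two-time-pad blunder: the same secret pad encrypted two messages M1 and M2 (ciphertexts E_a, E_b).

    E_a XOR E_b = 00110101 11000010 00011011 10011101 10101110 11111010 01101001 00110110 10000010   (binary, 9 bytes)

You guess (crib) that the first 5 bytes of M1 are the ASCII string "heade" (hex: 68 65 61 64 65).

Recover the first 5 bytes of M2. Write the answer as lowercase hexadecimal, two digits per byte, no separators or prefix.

5da77af9cb

Since E_a ⊕ E_b = M1 ⊕ M2, XORing with the guessed M1 bytes yields the corresponding M2 bytes: M2 = (E_a ⊕ E_b) ⊕ M1.
35 xor 68 = 5d
c2 xor 65 = a7
1b xor 61 = 7a
9d xor 64 = f9
ae xor 65 = cb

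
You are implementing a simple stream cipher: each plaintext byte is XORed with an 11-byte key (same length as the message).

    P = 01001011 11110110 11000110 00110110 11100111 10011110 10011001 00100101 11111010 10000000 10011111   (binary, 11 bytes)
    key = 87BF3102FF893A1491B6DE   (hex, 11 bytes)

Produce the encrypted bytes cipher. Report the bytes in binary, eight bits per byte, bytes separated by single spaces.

11001100 01001001 11110111 00110100 00011000 00010111 10100011 00110001 01101011 00110110 01000001

4b ^ 87 = cc
f6 ^ bf = 49
c6 ^ 31 = f7
36 ^ 02 = 34
e7 ^ ff = 18
9e ^ 89 = 17
99 ^ 3a = a3
25 ^ 14 = 31
fa ^ 91 = 6b
80 ^ b6 = 36
9f ^ de = 41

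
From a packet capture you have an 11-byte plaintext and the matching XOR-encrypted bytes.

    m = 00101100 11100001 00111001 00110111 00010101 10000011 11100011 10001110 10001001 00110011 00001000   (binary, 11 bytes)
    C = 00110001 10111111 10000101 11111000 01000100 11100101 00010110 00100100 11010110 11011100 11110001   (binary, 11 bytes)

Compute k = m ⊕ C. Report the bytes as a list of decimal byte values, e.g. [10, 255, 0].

Since C = m ⊕ k, XORing both sides with m gives k = m ⊕ C.
2c XOR 31 = 1d
e1 XOR bf = 5e
39 XOR 85 = bc
37 XOR f8 = cf
15 XOR 44 = 51
83 XOR e5 = 66
e3 XOR 16 = f5
8e XOR 24 = aa
89 XOR d6 = 5f
33 XOR dc = ef
08 XOR f1 = f9

[29, 94, 188, 207, 81, 102, 245, 170, 95, 239, 249]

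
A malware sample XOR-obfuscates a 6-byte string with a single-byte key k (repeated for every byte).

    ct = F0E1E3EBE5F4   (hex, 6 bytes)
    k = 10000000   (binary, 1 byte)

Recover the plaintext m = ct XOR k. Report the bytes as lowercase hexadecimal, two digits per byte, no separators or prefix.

The 1-byte key repeats, so the effective keystream is 80 80 80 80 80 80.
byte 0: f0 XOR 80 = 70
byte 1: e1 XOR 80 = 61
byte 2: e3 XOR 80 = 63
byte 3: eb XOR 80 = 6b
byte 4: e5 XOR 80 = 65
byte 5: f4 XOR 80 = 74

7061636b6574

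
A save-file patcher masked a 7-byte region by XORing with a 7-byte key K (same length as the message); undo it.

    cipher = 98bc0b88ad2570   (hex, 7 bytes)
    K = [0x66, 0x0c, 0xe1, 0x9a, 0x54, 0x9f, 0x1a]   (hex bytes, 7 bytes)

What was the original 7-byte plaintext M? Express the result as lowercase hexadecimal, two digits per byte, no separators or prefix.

XOR is its own inverse, so applying the key byte-wise gives the result directly.
byte 0: 98 ⊕ 66 = fe
byte 1: bc ⊕ 0c = b0
byte 2: 0b ⊕ e1 = ea
byte 3: 88 ⊕ 9a = 12
byte 4: ad ⊕ 54 = f9
byte 5: 25 ⊕ 9f = ba
byte 6: 70 ⊕ 1a = 6a

feb0ea12f9ba6a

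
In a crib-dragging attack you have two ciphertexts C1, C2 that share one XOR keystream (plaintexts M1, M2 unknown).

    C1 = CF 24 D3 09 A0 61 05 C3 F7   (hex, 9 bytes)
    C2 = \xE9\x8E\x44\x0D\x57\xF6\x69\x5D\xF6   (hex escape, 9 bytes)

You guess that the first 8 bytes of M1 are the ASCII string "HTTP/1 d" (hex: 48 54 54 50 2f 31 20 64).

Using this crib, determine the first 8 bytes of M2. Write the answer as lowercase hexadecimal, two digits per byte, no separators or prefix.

First, C1 ⊕ C2 = (M1 ⊕ K) ⊕ (M2 ⊕ K) = M1 ⊕ M2, so the key drops out. Then M2 = (M1 ⊕ M2) ⊕ M1 over the first 8 bytes.
byte 0: (cf XOR e9) XOR 48 = 26 XOR 48 = 6e
byte 1: (24 XOR 8e) XOR 54 = aa XOR 54 = fe
byte 2: (d3 XOR 44) XOR 54 = 97 XOR 54 = c3
byte 3: (09 XOR 0d) XOR 50 = 04 XOR 50 = 54
byte 4: (a0 XOR 57) XOR 2f = f7 XOR 2f = d8
byte 5: (61 XOR f6) XOR 31 = 97 XOR 31 = a6
byte 6: (05 XOR 69) XOR 20 = 6c XOR 20 = 4c
byte 7: (c3 XOR 5d) XOR 64 = 9e XOR 64 = fa

6efec354d8a64cfa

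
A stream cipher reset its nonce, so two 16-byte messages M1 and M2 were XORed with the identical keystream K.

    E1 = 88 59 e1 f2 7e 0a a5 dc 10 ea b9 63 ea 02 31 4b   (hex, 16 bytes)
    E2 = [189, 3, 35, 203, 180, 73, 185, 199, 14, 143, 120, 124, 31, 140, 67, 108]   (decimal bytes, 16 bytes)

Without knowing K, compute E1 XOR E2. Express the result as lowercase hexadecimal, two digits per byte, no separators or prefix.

E1 ⊕ E2 = (M1 ⊕ K) ⊕ (M2 ⊕ K) = M1 ⊕ M2 — the shared key cancels under XOR.
136 ⊕ 189 =  53
 89 ⊕   3 =  90
225 ⊕  35 = 194
242 ⊕ 203 =  57
126 ⊕ 180 = 202
 10 ⊕  73 =  67
165 ⊕ 185 =  28
220 ⊕ 199 =  27
 16 ⊕  14 =  30
234 ⊕ 143 = 101
185 ⊕ 120 = 193
 99 ⊕ 124 =  31
234 ⊕  31 = 245
  2 ⊕ 140 = 142
 49 ⊕  67 = 114
 75 ⊕ 108 =  39

355ac239ca431c1b1e65c11ff58e7227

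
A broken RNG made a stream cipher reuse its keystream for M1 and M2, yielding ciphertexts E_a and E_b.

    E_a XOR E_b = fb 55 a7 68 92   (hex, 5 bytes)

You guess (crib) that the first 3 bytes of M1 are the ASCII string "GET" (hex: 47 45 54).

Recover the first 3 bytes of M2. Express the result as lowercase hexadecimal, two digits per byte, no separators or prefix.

bc10f3

Since E_a ⊕ E_b = M1 ⊕ M2, XORing with the guessed M1 bytes yields the corresponding M2 bytes: M2 = (E_a ⊕ E_b) ⊕ M1.
251 xor  71 = 188
 85 xor  69 =  16
167 xor  84 = 243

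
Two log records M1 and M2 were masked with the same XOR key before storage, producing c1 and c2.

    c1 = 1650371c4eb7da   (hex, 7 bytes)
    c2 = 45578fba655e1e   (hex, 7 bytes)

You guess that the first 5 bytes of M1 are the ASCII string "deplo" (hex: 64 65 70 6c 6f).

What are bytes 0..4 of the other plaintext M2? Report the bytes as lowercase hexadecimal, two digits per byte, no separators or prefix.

First, c1 ⊕ c2 = (M1 ⊕ K) ⊕ (M2 ⊕ K) = M1 ⊕ M2, so the key drops out. Then M2 = (M1 ⊕ M2) ⊕ M1 over the first 5 bytes.
byte 0: (16 ^ 45) ^ 64 = 53 ^ 64 = 37
byte 1: (50 ^ 57) ^ 65 = 07 ^ 65 = 62
byte 2: (37 ^ 8f) ^ 70 = b8 ^ 70 = c8
byte 3: (1c ^ ba) ^ 6c = a6 ^ 6c = ca
byte 4: (4e ^ 65) ^ 6f = 2b ^ 6f = 44

3762c8ca44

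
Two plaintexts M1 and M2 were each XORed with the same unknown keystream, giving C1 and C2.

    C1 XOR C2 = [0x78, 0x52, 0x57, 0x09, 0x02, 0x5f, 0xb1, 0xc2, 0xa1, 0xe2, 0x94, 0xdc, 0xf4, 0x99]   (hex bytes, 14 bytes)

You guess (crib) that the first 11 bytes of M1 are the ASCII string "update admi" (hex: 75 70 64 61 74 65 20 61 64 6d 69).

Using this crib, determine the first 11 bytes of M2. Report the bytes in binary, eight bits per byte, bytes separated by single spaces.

Since C1 ⊕ C2 = M1 ⊕ M2, XORing with the guessed M1 bytes yields the corresponding M2 bytes: M2 = (C1 ⊕ C2) ⊕ M1.
78 xor 75 = 0d
52 xor 70 = 22
57 xor 64 = 33
09 xor 61 = 68
02 xor 74 = 76
5f xor 65 = 3a
b1 xor 20 = 91
c2 xor 61 = a3
a1 xor 64 = c5
e2 xor 6d = 8f
94 xor 69 = fd

00001101 00100010 00110011 01101000 01110110 00111010 10010001 10100011 11000101 10001111 11111101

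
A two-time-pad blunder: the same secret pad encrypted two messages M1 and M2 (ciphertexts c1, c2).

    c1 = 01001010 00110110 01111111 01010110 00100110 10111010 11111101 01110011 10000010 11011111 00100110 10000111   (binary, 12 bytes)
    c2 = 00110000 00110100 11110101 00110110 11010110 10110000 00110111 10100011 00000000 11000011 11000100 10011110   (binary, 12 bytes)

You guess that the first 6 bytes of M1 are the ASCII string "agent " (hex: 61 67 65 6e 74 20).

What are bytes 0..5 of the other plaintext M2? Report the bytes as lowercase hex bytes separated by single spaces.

1b 65 ef 0e 84 2a

First, c1 ⊕ c2 = (M1 ⊕ K) ⊕ (M2 ⊕ K) = M1 ⊕ M2, so the key drops out. Then M2 = (M1 ⊕ M2) ⊕ M1 over the first 6 bytes.
byte 0: (4a ^ 30) ^ 61 = 7a ^ 61 = 1b
byte 1: (36 ^ 34) ^ 67 = 02 ^ 67 = 65
byte 2: (7f ^ f5) ^ 65 = 8a ^ 65 = ef
byte 3: (56 ^ 36) ^ 6e = 60 ^ 6e = 0e
byte 4: (26 ^ d6) ^ 74 = f0 ^ 74 = 84
byte 5: (ba ^ b0) ^ 20 = 0a ^ 20 = 2a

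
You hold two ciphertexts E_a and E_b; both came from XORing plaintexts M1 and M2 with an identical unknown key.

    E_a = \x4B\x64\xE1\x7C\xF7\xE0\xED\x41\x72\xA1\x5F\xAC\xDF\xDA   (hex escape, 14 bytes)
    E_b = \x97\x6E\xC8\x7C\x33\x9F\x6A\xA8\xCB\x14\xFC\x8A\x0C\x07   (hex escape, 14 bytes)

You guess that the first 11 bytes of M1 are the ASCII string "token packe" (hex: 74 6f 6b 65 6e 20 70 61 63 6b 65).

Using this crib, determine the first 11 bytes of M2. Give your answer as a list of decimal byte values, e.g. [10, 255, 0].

[168, 101, 66, 101, 170, 95, 247, 136, 218, 222, 198]

First, E_a ⊕ E_b = (M1 ⊕ K) ⊕ (M2 ⊕ K) = M1 ⊕ M2, so the key drops out. Then M2 = (M1 ⊕ M2) ⊕ M1 over the first 11 bytes.
byte 0: (4b ^ 97) ^ 74 = dc ^ 74 = a8
byte 1: (64 ^ 6e) ^ 6f = 0a ^ 6f = 65
byte 2: (e1 ^ c8) ^ 6b = 29 ^ 6b = 42
byte 3: (7c ^ 7c) ^ 65 = 00 ^ 65 = 65
byte 4: (f7 ^ 33) ^ 6e = c4 ^ 6e = aa
byte 5: (e0 ^ 9f) ^ 20 = 7f ^ 20 = 5f
byte 6: (ed ^ 6a) ^ 70 = 87 ^ 70 = f7
byte 7: (41 ^ a8) ^ 61 = e9 ^ 61 = 88
byte 8: (72 ^ cb) ^ 63 = b9 ^ 63 = da
byte 9: (a1 ^ 14) ^ 6b = b5 ^ 6b = de
byte 10: (5f ^ fc) ^ 65 = a3 ^ 65 = c6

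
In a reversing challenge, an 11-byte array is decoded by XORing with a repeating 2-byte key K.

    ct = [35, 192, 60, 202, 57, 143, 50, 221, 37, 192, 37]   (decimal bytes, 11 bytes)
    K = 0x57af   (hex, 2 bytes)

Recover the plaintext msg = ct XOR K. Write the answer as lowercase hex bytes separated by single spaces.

The 2-byte key repeats, so the effective keystream is 57 af 57 af 57 af 57 af 57 af 57.
byte 0: 00100011 ⊕ 01010111 = 01110100
byte 1: 11000000 ⊕ 10101111 = 01101111
byte 2: 00111100 ⊕ 01010111 = 01101011
byte 3: 11001010 ⊕ 10101111 = 01100101
byte 4: 00111001 ⊕ 01010111 = 01101110
byte 5: 10001111 ⊕ 10101111 = 00100000
byte 6: 00110010 ⊕ 01010111 = 01100101
byte 7: 11011101 ⊕ 10101111 = 01110010
byte 8: 00100101 ⊕ 01010111 = 01110010
byte 9: 11000000 ⊕ 10101111 = 01101111
byte 10: 00100101 ⊕ 01010111 = 01110010

74 6f 6b 65 6e 20 65 72 72 6f 72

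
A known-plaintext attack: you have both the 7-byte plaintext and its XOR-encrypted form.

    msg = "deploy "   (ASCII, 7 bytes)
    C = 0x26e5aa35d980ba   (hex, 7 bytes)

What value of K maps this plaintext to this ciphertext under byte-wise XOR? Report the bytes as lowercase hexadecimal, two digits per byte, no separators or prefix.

4280da59b6f99a

Since C = msg ⊕ K, XORing both sides with msg gives K = msg ⊕ C.
64 ^ 26 = 42
65 ^ e5 = 80
70 ^ aa = da
6c ^ 35 = 59
6f ^ d9 = b6
79 ^ 80 = f9
20 ^ ba = 9a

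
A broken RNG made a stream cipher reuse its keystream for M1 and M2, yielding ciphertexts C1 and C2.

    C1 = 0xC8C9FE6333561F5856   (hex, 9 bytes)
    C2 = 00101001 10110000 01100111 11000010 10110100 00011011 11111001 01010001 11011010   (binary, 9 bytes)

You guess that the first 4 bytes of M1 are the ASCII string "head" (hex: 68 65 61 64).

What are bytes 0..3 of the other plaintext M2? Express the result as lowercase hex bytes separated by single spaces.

First, C1 ⊕ C2 = (M1 ⊕ K) ⊕ (M2 ⊕ K) = M1 ⊕ M2, so the key drops out. Then M2 = (M1 ⊕ M2) ⊕ M1 over the first 4 bytes.
byte 0: (c8 ⊕ 29) ⊕ 68 = e1 ⊕ 68 = 89
byte 1: (c9 ⊕ b0) ⊕ 65 = 79 ⊕ 65 = 1c
byte 2: (fe ⊕ 67) ⊕ 61 = 99 ⊕ 61 = f8
byte 3: (63 ⊕ c2) ⊕ 64 = a1 ⊕ 64 = c5

89 1c f8 c5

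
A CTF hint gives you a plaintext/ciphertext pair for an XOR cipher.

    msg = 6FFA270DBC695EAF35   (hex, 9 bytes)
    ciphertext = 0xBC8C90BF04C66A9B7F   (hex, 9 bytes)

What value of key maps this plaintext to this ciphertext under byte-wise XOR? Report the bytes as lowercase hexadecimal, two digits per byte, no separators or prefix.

Since ciphertext = msg ⊕ key, XORing both sides with msg gives key = msg ⊕ ciphertext.
byte 0: 111 ^ 188 = 211
byte 1: 250 ^ 140 = 118
byte 2:  39 ^ 144 = 183
byte 3:  13 ^ 191 = 178
byte 4: 188 ^   4 = 184
byte 5: 105 ^ 198 = 175
byte 6:  94 ^ 106 =  52
byte 7: 175 ^ 155 =  52
byte 8:  53 ^ 127 =  74

d376b7b2b8af34344a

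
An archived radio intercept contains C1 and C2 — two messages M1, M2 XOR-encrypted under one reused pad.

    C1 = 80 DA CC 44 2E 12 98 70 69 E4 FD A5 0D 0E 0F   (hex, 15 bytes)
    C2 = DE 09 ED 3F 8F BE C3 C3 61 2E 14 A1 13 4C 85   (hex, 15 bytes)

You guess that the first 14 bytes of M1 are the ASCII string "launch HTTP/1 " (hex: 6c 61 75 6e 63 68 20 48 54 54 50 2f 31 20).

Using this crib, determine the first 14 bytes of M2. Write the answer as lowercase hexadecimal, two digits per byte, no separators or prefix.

First, C1 ⊕ C2 = (M1 ⊕ K) ⊕ (M2 ⊕ K) = M1 ⊕ M2, so the key drops out. Then M2 = (M1 ⊕ M2) ⊕ M1 over the first 14 bytes.
byte 0: (80 XOR de) XOR 6c = 5e XOR 6c = 32
byte 1: (da XOR 09) XOR 61 = d3 XOR 61 = b2
byte 2: (cc XOR ed) XOR 75 = 21 XOR 75 = 54
byte 3: (44 XOR 3f) XOR 6e = 7b XOR 6e = 15
byte 4: (2e XOR 8f) XOR 63 = a1 XOR 63 = c2
byte 5: (12 XOR be) XOR 68 = ac XOR 68 = c4
byte 6: (98 XOR c3) XOR 20 = 5b XOR 20 = 7b
byte 7: (70 XOR c3) XOR 48 = b3 XOR 48 = fb
byte 8: (69 XOR 61) XOR 54 = 08 XOR 54 = 5c
byte 9: (e4 XOR 2e) XOR 54 = ca XOR 54 = 9e
byte 10: (fd XOR 14) XOR 50 = e9 XOR 50 = b9
byte 11: (a5 XOR a1) XOR 2f = 04 XOR 2f = 2b
byte 12: (0d XOR 13) XOR 31 = 1e XOR 31 = 2f
byte 13: (0e XOR 4c) XOR 20 = 42 XOR 20 = 62

32b25415c2c47bfb5c9eb92b2f62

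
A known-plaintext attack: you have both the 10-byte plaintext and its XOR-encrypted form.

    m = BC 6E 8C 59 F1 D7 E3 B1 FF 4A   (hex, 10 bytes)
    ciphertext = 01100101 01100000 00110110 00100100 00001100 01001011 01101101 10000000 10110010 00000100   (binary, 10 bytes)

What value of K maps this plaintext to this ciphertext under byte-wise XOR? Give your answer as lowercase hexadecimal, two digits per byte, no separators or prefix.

Since ciphertext = m ⊕ K, XORing both sides with m gives K = m ⊕ ciphertext.
bc xor 65 = d9
6e xor 60 = 0e
8c xor 36 = ba
59 xor 24 = 7d
f1 xor 0c = fd
d7 xor 4b = 9c
e3 xor 6d = 8e
b1 xor 80 = 31
ff xor b2 = 4d
4a xor 04 = 4e

d90eba7dfd9c8e314d4e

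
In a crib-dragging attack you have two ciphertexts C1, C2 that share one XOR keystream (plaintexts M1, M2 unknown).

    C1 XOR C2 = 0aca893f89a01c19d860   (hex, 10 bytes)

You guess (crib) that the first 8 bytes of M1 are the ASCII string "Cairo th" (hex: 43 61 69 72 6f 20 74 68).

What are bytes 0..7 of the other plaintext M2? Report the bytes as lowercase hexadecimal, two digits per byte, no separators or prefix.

Since C1 ⊕ C2 = M1 ⊕ M2, XORing with the guessed M1 bytes yields the corresponding M2 bytes: M2 = (C1 ⊕ C2) ⊕ M1.
0a XOR 43 = 49
ca XOR 61 = ab
89 XOR 69 = e0
3f XOR 72 = 4d
89 XOR 6f = e6
a0 XOR 20 = 80
1c XOR 74 = 68
19 XOR 68 = 71

49abe04de6806871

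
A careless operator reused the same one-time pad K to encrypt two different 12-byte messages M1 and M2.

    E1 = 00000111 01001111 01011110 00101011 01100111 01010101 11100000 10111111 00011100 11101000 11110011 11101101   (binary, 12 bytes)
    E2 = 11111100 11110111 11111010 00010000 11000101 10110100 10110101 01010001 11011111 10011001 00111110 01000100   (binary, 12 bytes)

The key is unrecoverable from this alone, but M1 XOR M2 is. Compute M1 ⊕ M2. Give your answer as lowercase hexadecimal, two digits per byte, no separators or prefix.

fbb8a43ba2e155eec371cda9

E1 ⊕ E2 = (M1 ⊕ K) ⊕ (M2 ⊕ K) = M1 ⊕ M2 — the shared key cancels under XOR.
00000111 XOR 11111100 = 11111011
01001111 XOR 11110111 = 10111000
01011110 XOR 11111010 = 10100100
00101011 XOR 00010000 = 00111011
01100111 XOR 11000101 = 10100010
01010101 XOR 10110100 = 11100001
11100000 XOR 10110101 = 01010101
10111111 XOR 01010001 = 11101110
00011100 XOR 11011111 = 11000011
11101000 XOR 10011001 = 01110001
11110011 XOR 00111110 = 11001101
11101101 XOR 01000100 = 10101001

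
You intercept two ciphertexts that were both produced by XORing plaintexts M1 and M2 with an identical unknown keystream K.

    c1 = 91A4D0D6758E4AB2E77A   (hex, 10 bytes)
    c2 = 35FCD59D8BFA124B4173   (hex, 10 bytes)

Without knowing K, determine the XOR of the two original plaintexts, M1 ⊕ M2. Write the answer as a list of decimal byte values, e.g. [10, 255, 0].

c1 ⊕ c2 = (M1 ⊕ K) ⊕ (M2 ⊕ K) = M1 ⊕ M2 — the shared key cancels under XOR.
91 ⊕ 35 = a4
a4 ⊕ fc = 58
d0 ⊕ d5 = 05
d6 ⊕ 9d = 4b
75 ⊕ 8b = fe
8e ⊕ fa = 74
4a ⊕ 12 = 58
b2 ⊕ 4b = f9
e7 ⊕ 41 = a6
7a ⊕ 73 = 09

[164, 88, 5, 75, 254, 116, 88, 249, 166, 9]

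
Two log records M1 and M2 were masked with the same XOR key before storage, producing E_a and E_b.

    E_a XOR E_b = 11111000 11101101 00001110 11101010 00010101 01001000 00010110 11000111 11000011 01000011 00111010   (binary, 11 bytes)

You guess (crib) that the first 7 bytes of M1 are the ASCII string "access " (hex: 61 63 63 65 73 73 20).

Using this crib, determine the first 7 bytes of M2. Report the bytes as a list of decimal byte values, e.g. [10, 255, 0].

[153, 142, 109, 143, 102, 59, 54]

Since E_a ⊕ E_b = M1 ⊕ M2, XORing with the guessed M1 bytes yields the corresponding M2 bytes: M2 = (E_a ⊕ E_b) ⊕ M1.
11111000 ^ 01100001 = 10011001
11101101 ^ 01100011 = 10001110
00001110 ^ 01100011 = 01101101
11101010 ^ 01100101 = 10001111
00010101 ^ 01110011 = 01100110
01001000 ^ 01110011 = 00111011
00010110 ^ 00100000 = 00110110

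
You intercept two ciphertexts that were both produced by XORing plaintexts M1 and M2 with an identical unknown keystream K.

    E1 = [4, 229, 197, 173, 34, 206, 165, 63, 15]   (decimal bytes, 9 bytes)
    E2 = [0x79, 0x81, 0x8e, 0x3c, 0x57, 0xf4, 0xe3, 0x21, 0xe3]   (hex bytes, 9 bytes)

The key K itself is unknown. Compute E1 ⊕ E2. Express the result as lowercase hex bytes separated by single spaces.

7d 64 4b 91 75 3a 46 1e ec

E1 ⊕ E2 = (M1 ⊕ K) ⊕ (M2 ⊕ K) = M1 ⊕ M2 — the shared key cancels under XOR.
  4 ⊕ 121 = 125
229 ⊕ 129 = 100
197 ⊕ 142 =  75
173 ⊕  60 = 145
 34 ⊕  87 = 117
206 ⊕ 244 =  58
165 ⊕ 227 =  70
 63 ⊕  33 =  30
 15 ⊕ 227 = 236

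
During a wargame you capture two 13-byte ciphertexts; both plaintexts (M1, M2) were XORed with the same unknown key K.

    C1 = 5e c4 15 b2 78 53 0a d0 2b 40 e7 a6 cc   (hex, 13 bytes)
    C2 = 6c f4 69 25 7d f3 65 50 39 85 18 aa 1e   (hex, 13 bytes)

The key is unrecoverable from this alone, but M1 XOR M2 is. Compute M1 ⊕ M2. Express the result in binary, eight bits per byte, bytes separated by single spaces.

C1 ⊕ C2 = (M1 ⊕ K) ⊕ (M2 ⊕ K) = M1 ⊕ M2 — the shared key cancels under XOR.
01011110 xor 01101100 = 00110010
11000100 xor 11110100 = 00110000
00010101 xor 01101001 = 01111100
10110010 xor 00100101 = 10010111
01111000 xor 01111101 = 00000101
01010011 xor 11110011 = 10100000
00001010 xor 01100101 = 01101111
11010000 xor 01010000 = 10000000
00101011 xor 00111001 = 00010010
01000000 xor 10000101 = 11000101
11100111 xor 00011000 = 11111111
10100110 xor 10101010 = 00001100
11001100 xor 00011110 = 11010010

00110010 00110000 01111100 10010111 00000101 10100000 01101111 10000000 00010010 11000101 11111111 00001100 11010010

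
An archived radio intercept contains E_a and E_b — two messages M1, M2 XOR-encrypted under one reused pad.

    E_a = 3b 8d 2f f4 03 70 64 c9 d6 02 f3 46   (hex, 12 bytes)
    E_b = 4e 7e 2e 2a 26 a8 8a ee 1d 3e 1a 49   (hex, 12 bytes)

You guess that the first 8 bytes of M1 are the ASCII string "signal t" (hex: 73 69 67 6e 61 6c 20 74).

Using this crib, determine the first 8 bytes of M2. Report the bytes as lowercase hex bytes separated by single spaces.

First, E_a ⊕ E_b = (M1 ⊕ K) ⊕ (M2 ⊕ K) = M1 ⊕ M2, so the key drops out. Then M2 = (M1 ⊕ M2) ⊕ M1 over the first 8 bytes.
byte 0: (3b XOR 4e) XOR 73 = 75 XOR 73 = 06
byte 1: (8d XOR 7e) XOR 69 = f3 XOR 69 = 9a
byte 2: (2f XOR 2e) XOR 67 = 01 XOR 67 = 66
byte 3: (f4 XOR 2a) XOR 6e = de XOR 6e = b0
byte 4: (03 XOR 26) XOR 61 = 25 XOR 61 = 44
byte 5: (70 XOR a8) XOR 6c = d8 XOR 6c = b4
byte 6: (64 XOR 8a) XOR 20 = ee XOR 20 = ce
byte 7: (c9 XOR ee) XOR 74 = 27 XOR 74 = 53

06 9a 66 b0 44 b4 ce 53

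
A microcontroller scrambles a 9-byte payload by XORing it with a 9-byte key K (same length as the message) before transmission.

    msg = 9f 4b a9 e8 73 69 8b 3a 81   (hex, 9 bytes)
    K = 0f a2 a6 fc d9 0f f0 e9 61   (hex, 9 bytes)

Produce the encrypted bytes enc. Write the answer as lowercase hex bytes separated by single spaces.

XOR is its own inverse, so applying the key byte-wise gives the result directly.
byte 0: 9f ⊕ 0f = 90
byte 1: 4b ⊕ a2 = e9
byte 2: a9 ⊕ a6 = 0f
byte 3: e8 ⊕ fc = 14
byte 4: 73 ⊕ d9 = aa
byte 5: 69 ⊕ 0f = 66
byte 6: 8b ⊕ f0 = 7b
byte 7: 3a ⊕ e9 = d3
byte 8: 81 ⊕ 61 = e0

90 e9 0f 14 aa 66 7b d3 e0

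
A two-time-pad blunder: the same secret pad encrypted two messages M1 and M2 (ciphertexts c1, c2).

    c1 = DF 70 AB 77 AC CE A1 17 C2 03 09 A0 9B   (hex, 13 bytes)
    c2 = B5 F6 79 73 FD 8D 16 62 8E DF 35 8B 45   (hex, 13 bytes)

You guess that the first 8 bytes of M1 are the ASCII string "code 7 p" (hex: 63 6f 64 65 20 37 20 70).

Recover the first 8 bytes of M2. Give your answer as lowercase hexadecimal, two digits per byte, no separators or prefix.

09e9b66171749705

First, c1 ⊕ c2 = (M1 ⊕ K) ⊕ (M2 ⊕ K) = M1 ⊕ M2, so the key drops out. Then M2 = (M1 ⊕ M2) ⊕ M1 over the first 8 bytes.
byte 0: (df ⊕ b5) ⊕ 63 = 6a ⊕ 63 = 09
byte 1: (70 ⊕ f6) ⊕ 6f = 86 ⊕ 6f = e9
byte 2: (ab ⊕ 79) ⊕ 64 = d2 ⊕ 64 = b6
byte 3: (77 ⊕ 73) ⊕ 65 = 04 ⊕ 65 = 61
byte 4: (ac ⊕ fd) ⊕ 20 = 51 ⊕ 20 = 71
byte 5: (ce ⊕ 8d) ⊕ 37 = 43 ⊕ 37 = 74
byte 6: (a1 ⊕ 16) ⊕ 20 = b7 ⊕ 20 = 97
byte 7: (17 ⊕ 62) ⊕ 70 = 75 ⊕ 70 = 05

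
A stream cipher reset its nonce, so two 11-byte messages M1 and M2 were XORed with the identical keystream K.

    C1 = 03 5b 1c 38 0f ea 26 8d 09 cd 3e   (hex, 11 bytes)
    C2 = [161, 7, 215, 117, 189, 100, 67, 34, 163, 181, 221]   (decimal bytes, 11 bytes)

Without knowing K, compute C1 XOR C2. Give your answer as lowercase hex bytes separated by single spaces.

a2 5c cb 4d b2 8e 65 af aa 78 e3

C1 ⊕ C2 = (M1 ⊕ K) ⊕ (M2 ⊕ K) = M1 ⊕ M2 — the shared key cancels under XOR.
03 XOR a1 = a2
5b XOR 07 = 5c
1c XOR d7 = cb
38 XOR 75 = 4d
0f XOR bd = b2
ea XOR 64 = 8e
26 XOR 43 = 65
8d XOR 22 = af
09 XOR a3 = aa
cd XOR b5 = 78
3e XOR dd = e3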